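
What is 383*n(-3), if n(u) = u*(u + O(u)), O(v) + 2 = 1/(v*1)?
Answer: 6128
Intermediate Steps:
O(v) = -2 + 1/v (O(v) = -2 + 1/(v*1) = -2 + 1/v)
n(u) = u*(-2 + u + 1/u) (n(u) = u*(u + (-2 + 1/u)) = u*(-2 + u + 1/u))
383*n(-3) = 383*(1 - 3*(-2 - 3)) = 383*(1 - 3*(-5)) = 383*(1 + 15) = 383*16 = 6128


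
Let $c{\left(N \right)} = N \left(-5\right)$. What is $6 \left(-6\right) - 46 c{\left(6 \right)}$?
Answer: $1344$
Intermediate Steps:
$c{\left(N \right)} = - 5 N$
$6 \left(-6\right) - 46 c{\left(6 \right)} = 6 \left(-6\right) - 46 \left(\left(-5\right) 6\right) = -36 - -1380 = -36 + 1380 = 1344$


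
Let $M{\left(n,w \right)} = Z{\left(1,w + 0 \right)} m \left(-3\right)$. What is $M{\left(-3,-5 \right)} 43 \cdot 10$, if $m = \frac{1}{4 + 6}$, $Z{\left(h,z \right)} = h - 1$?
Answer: $0$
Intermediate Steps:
$Z{\left(h,z \right)} = -1 + h$
$m = \frac{1}{10} \approx 0.1$
$M{\left(n,w \right)} = 0$ ($M{\left(n,w \right)} = \left(-1 + 1\right) \frac{1}{10} \left(-3\right) = 0 \cdot \frac{1}{10} \left(-3\right) = 0 \left(-3\right) = 0$)
$M{\left(-3,-5 \right)} 43 \cdot 10 = 0 \cdot 43 \cdot 10 = 0 \cdot 10 = 0$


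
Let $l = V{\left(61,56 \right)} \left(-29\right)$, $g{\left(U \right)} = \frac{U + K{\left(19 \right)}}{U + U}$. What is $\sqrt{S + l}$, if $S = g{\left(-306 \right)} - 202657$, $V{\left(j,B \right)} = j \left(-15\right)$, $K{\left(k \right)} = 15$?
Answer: $\frac{i \sqrt{1832368341}}{102} \approx 419.67 i$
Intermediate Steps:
$V{\left(j,B \right)} = - 15 j$
$g{\left(U \right)} = \frac{15 + U}{2 U}$ ($g{\left(U \right)} = \frac{U + 15}{U + U} = \frac{15 + U}{2 U}$)
$S = - \frac{41341931}{204}$ ($S = \frac{15 - 306}{2 \left(-306\right)} - 202657 = \frac{1}{2} \left(- \frac{1}{306}\right) \left(-291\right) - 202657 = \frac{97}{204} - 202657 = - \frac{41341931}{204} \approx -2.0266 \cdot 10^{5}$)
$l = 26535$ ($l = \left(-15\right) 61 \left(-29\right) = \left(-915\right) \left(-29\right) = 26535$)
$\sqrt{S + l} = \sqrt{- \frac{41341931}{204} + 26535} = \sqrt{- \frac{35928791}{204}} = \frac{i \sqrt{1832368341}}{102}$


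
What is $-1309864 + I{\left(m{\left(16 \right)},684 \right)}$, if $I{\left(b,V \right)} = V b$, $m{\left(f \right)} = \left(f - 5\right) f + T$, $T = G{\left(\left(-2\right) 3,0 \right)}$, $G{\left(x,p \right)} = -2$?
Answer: $-1190848$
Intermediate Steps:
$T = -2$
$m{\left(f \right)} = -2 + f \left(-5 + f\right)$ ($m{\left(f \right)} = \left(f - 5\right) f - 2 = \left(-5 + f\right) f - 2 = f \left(-5 + f\right) - 2 = -2 + f \left(-5 + f\right)$)
$-1309864 + I{\left(m{\left(16 \right)},684 \right)} = -1309864 + 684 \left(-2 + 16^{2} - 80\right) = -1309864 + 684 \left(-2 + 256 - 80\right) = -1309864 + 684 \cdot 174 = -1309864 + 119016 = -1190848$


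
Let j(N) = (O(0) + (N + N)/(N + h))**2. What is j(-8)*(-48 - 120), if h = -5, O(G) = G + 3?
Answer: -508200/169 ≈ -3007.1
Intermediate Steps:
O(G) = 3 + G
j(N) = (3 + 2*N/(-5 + N))**2 (j(N) = ((3 + 0) + (N + N)/(N - 5))**2 = (3 + (2*N)/(-5 + N))**2 = (3 + 2*N/(-5 + N))**2)
j(-8)*(-48 - 120) = (25*(-3 - 8)**2/(-5 - 8)**2)*(-48 - 120) = (25*(-11)**2/(-13)**2)*(-168) = (25*(1/169)*121)*(-168) = (3025/169)*(-168) = -508200/169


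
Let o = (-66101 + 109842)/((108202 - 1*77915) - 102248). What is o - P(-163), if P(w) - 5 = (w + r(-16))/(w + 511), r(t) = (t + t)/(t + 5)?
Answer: -334999/65076 ≈ -5.1478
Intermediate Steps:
r(t) = 2*t/(5 + t) (r(t) = (2*t)/(5 + t) = 2*t/(5 + t))
o = -31/51 (o = 43741/((108202 - 77915) - 102248) = 43741/(30287 - 102248) = 43741/(-71961) = 43741*(-1/71961) = -31/51 ≈ -0.60784)
P(w) = 5 + (32/11 + w)/(511 + w) (P(w) = 5 + (w + 2*(-16)/(5 - 16))/(w + 511) = 5 + (w + 2*(-16)/(-11))/(511 + w) = 5 + (w + 2*(-16)*(-1/11))/(511 + w) = 5 + (w + 32/11)/(511 + w) = 5 + (32/11 + w)/(511 + w))
o - P(-163) = -31/51 - 3*(9379 + 22*(-163))/(11*(511 - 163)) = -31/51 - 3*(9379 - 3586)/(11*348) = -31/51 - 3*5793/(11*348) = -31/51 - 1*5793/1276 = -31/51 - 5793/1276 = -334999/65076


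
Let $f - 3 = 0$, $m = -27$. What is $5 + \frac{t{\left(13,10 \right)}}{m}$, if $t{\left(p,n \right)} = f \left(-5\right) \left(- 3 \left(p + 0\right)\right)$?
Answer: $- \frac{50}{3} \approx -16.667$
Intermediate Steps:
$f = 3$ ($f = 3 + 0 = 3$)
$t{\left(p,n \right)} = 45 p$ ($t{\left(p,n \right)} = 3 \left(-5\right) \left(- 3 \left(p + 0\right)\right) = - 15 \left(- 3 p\right) = 45 p$)
$5 + \frac{t{\left(13,10 \right)}}{m} = 5 + \frac{45 \cdot 13}{-27} = 5 + 585 \left(- \frac{1}{27}\right) = 5 - \frac{65}{3} = - \frac{50}{3}$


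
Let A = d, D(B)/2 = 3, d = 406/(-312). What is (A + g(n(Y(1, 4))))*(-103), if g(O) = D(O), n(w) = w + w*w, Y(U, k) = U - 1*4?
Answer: -75499/156 ≈ -483.97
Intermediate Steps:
d = -203/156 (d = 406*(-1/312) = -203/156 ≈ -1.3013)
D(B) = 6 (D(B) = 2*3 = 6)
Y(U, k) = -4 + U (Y(U, k) = U - 4 = -4 + U)
n(w) = w + w**2
g(O) = 6
A = -203/156 ≈ -1.3013
(A + g(n(Y(1, 4))))*(-103) = (-203/156 + 6)*(-103) = (733/156)*(-103) = -75499/156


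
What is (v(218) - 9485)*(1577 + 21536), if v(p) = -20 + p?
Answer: -214650431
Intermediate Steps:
(v(218) - 9485)*(1577 + 21536) = ((-20 + 218) - 9485)*(1577 + 21536) = (198 - 9485)*23113 = -9287*23113 = -214650431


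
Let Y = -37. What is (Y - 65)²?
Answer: 10404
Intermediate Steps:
(Y - 65)² = (-37 - 65)² = (-102)² = 10404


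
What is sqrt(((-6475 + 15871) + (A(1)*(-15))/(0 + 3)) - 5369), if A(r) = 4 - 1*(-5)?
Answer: sqrt(3982) ≈ 63.103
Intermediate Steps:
A(r) = 9 (A(r) = 4 + 5 = 9)
sqrt(((-6475 + 15871) + (A(1)*(-15))/(0 + 3)) - 5369) = sqrt(((-6475 + 15871) + (9*(-15))/(0 + 3)) - 5369) = sqrt((9396 - 135/3) - 5369) = sqrt((9396 - 135*1/3) - 5369) = sqrt((9396 - 45) - 5369) = sqrt(9351 - 5369) = sqrt(3982)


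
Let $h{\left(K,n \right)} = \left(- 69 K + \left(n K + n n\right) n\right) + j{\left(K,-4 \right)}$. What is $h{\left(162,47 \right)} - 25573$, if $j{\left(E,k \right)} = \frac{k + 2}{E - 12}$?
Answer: $\frac{31869749}{75} \approx 4.2493 \cdot 10^{5}$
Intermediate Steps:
$j{\left(E,k \right)} = \frac{2 + k}{-12 + E}$
$h{\left(K,n \right)} = - 69 K - \frac{2}{-12 + K} + n \left(n^{2} + K n\right)$ ($h{\left(K,n \right)} = \left(- 69 K + \left(n K + n n\right) n\right) + \frac{2 - 4}{-12 + K} = \left(- 69 K + \left(K n + n^{2}\right) n\right) + \frac{1}{-12 + K} \left(-2\right) = \left(- 69 K + \left(n^{2} + K n\right) n\right) - \frac{2}{-12 + K} = \left(- 69 K + n \left(n^{2} + K n\right)\right) - \frac{2}{-12 + K} = - 69 K - \frac{2}{-12 + K} + n \left(n^{2} + K n\right)$)
$h{\left(162,47 \right)} - 25573 = \frac{-2 + \left(-12 + 162\right) \left(47^{3} - 11178 + 162 \cdot 47^{2}\right)}{-12 + 162} - 25573 = \frac{-2 + 150 \left(103823 - 11178 + 162 \cdot 2209\right)}{150} - 25573 = \frac{-2 + 150 \left(103823 - 11178 + 357858\right)}{150} - 25573 = \frac{-2 + 150 \cdot 450503}{150} - 25573 = \frac{-2 + 67575450}{150} - 25573 = \frac{1}{150} \cdot 67575448 - 25573 = \frac{33787724}{75} - 25573 = \frac{31869749}{75}$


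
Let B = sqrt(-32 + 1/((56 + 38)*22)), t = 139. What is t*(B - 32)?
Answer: -4448 + 695*I*sqrt(1368499)/1034 ≈ -4448.0 + 786.3*I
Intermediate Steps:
B = 5*I*sqrt(1368499)/1034 (B = sqrt(-32 + (1/22)/94) = sqrt(-32 + (1/94)*(1/22)) = sqrt(-32 + 1/2068) = sqrt(-66175/2068) = 5*I*sqrt(1368499)/1034 ≈ 5.6568*I)
t*(B - 32) = 139*(5*I*sqrt(1368499)/1034 - 32) = 139*(-32 + 5*I*sqrt(1368499)/1034) = -4448 + 695*I*sqrt(1368499)/1034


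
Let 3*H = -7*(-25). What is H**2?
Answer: 30625/9 ≈ 3402.8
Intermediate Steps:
H = 175/3 (H = (-7*(-25))/3 = (1/3)*175 = 175/3 ≈ 58.333)
H**2 = (175/3)**2 = 30625/9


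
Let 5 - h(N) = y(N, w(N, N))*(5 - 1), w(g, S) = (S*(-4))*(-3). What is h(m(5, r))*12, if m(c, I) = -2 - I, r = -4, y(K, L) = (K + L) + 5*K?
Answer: -1668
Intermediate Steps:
w(g, S) = 12*S (w(g, S) = -4*S*(-3) = 12*S)
y(K, L) = L + 6*K
h(N) = 5 - 72*N (h(N) = 5 - (12*N + 6*N)*(5 - 1) = 5 - 18*N*4 = 5 - 72*N)
h(m(5, r))*12 = (5 - 72*(-2 - 1*(-4)))*12 = (5 - 72*(-2 + 4))*12 = (5 - 72*2)*12 = (5 - 144)*12 = -139*12 = -1668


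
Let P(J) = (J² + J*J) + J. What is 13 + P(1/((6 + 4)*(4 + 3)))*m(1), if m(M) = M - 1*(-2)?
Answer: 15979/1225 ≈ 13.044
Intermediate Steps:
m(M) = 2 + M (m(M) = M + 2 = 2 + M)
P(J) = J + 2*J² (P(J) = (J² + J²) + J = 2*J² + J = J + 2*J²)
13 + P(1/((6 + 4)*(4 + 3)))*m(1) = 13 + ((1 + 2/(((6 + 4)*(4 + 3))))/(((6 + 4)*(4 + 3))))*(2 + 1) = 13 + ((1 + 2/((10*7)))/((10*7)))*3 = 13 + ((1 + 2/70)/70)*3 = 13 + ((1 + 2*(1/70))/70)*3 = 13 + ((1 + 1/35)/70)*3 = 13 + ((1/70)*(36/35))*3 = 13 + (18/1225)*3 = 13 + 54/1225 = 15979/1225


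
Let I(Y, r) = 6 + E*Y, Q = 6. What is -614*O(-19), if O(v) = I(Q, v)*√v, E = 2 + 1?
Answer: -14736*I*√19 ≈ -64233.0*I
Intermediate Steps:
E = 3
I(Y, r) = 6 + 3*Y
O(v) = 24*√v (O(v) = (6 + 3*6)*√v = (6 + 18)*√v = 24*√v)
-614*O(-19) = -14736*√(-19) = -14736*I*√19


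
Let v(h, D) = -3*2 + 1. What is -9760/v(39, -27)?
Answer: 1952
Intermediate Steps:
v(h, D) = -5 (v(h, D) = -6 + 1 = -5)
-9760/v(39, -27) = -9760/(-5) = -9760*(-1/5) = 1952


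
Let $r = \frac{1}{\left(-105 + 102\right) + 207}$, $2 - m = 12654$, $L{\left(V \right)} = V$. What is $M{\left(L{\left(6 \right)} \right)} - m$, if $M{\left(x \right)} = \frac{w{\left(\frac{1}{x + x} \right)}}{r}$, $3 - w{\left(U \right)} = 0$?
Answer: $13264$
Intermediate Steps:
$m = -12652$ ($m = 2 - 12654 = -12652$)
$w{\left(U \right)} = 3$ ($w{\left(U \right)} = 3 - 0 = 3 + 0 = 3$)
$r = \frac{1}{204}$ ($r = \frac{1}{-3 + 207} = \frac{1}{204} \approx 0.004902$)
$M{\left(x \right)} = 612$ ($M{\left(x \right)} = 3 \frac{1}{\frac{1}{204}} = 3 \cdot 204 = 612$)
$M{\left(L{\left(6 \right)} \right)} - m = 612 - -12652 = 612 + 12652 = 13264$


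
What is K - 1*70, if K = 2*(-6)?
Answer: -82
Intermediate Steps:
K = -12
K - 1*70 = -12 - 1*70 = -12 - 70 = -82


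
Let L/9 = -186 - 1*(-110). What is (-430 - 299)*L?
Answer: 498636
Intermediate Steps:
L = -684 (L = 9*(-186 - 1*(-110)) = 9*(-186 + 110) = 9*(-76) = -684)
(-430 - 299)*L = (-430 - 299)*(-684) = -729*(-684) = 498636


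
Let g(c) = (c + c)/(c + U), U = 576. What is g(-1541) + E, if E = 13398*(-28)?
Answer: -362010878/965 ≈ -3.7514e+5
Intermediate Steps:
E = -375144
g(c) = 2*c/(576 + c) (g(c) = (c + c)/(c + 576) = (2*c)/(576 + c) = 2*c/(576 + c))
g(-1541) + E = 2*(-1541)/(576 - 1541) - 375144 = 2*(-1541)/(-965) - 375144 = 2*(-1541)*(-1/965) - 375144 = 3082/965 - 375144 = -362010878/965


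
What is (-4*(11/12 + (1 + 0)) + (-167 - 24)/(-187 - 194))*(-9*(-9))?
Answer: -73710/127 ≈ -580.39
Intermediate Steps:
(-4*(11/12 + (1 + 0)) + (-167 - 24)/(-187 - 194))*(-9*(-9)) = (-4*(11*(1/12) + 1) - 191/(-381))*81 = (-4*(11/12 + 1) - 191*(-1/381))*81 = (-4*23/12 + 191/381)*81 = (-23/3 + 191/381)*81 = -910/127*81 = -73710/127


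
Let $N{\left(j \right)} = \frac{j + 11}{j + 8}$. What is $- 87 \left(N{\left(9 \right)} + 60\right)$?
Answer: $- \frac{90480}{17} \approx -5322.4$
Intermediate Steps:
$N{\left(j \right)} = \frac{11 + j}{8 + j}$
$- 87 \left(N{\left(9 \right)} + 60\right) = - 87 \left(\frac{11 + 9}{8 + 9} + 60\right) = - 87 \left(\frac{1}{17} \cdot 20 + 60\right) = - 87 \left(\frac{20}{17} + 60\right) = \left(-87\right) \frac{1040}{17} = - \frac{90480}{17}$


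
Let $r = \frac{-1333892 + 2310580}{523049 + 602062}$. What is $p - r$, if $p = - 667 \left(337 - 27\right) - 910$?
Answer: $- \frac{233664029168}{1125111} \approx -2.0768 \cdot 10^{5}$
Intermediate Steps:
$p = -207680$ ($p = \left(-667\right) 310 - 910 = -206770 - 910 = -207680$)
$r = \frac{976688}{1125111} \approx 0.86808$
$p - r = -207680 - \frac{976688}{1125111} = - \frac{233664029168}{1125111}$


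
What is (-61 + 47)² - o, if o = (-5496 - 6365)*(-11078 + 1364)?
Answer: -115217558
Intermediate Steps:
o = 115217754 (o = -11861*(-9714) = 115217754)
(-61 + 47)² - o = (-61 + 47)² - 1*115217754 = (-14)² - 115217754 = 196 - 115217754 = -115217558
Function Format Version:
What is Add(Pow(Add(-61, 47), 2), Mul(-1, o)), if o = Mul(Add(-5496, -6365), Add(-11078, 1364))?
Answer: -115217558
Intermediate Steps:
o = 115217754 (o = Mul(-11861, -9714) = 115217754)
Add(Pow(Add(-61, 47), 2), Mul(-1, o)) = Add(Pow(Add(-61, 47), 2), Mul(-1, 115217754)) = Add(Pow(-14, 2), -115217754) = Add(196, -115217754) = -115217558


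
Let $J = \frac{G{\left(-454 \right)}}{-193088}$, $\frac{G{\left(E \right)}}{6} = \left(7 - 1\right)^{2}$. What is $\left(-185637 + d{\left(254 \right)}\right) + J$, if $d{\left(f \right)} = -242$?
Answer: $- \frac{4486375571}{24136} \approx -1.8588 \cdot 10^{5}$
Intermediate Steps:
$G{\left(E \right)} = 216$ ($G{\left(E \right)} = 6 \left(7 - 1\right)^{2} = 6 \cdot 6^{2} = 6 \cdot 36 = 216$)
$J = - \frac{27}{24136}$ ($J = \frac{216}{-193088} = 216 \left(- \frac{1}{193088}\right) = - \frac{27}{24136} \approx -0.0011187$)
$\left(-185637 + d{\left(254 \right)}\right) + J = \left(-185637 - 242\right) - \frac{27}{24136} = -185879 - \frac{27}{24136} = - \frac{4486375571}{24136}$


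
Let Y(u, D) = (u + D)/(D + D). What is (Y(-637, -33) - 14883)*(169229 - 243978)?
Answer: 36687108196/33 ≈ 1.1117e+9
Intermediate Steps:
Y(u, D) = (D + u)/(2*D) (Y(u, D) = (D + u)/((2*D)) = (D + u)*(1/(2*D)) = (D + u)/(2*D))
(Y(-637, -33) - 14883)*(169229 - 243978) = ((½)*(-33 - 637)/(-33) - 14883)*(169229 - 243978) = ((½)*(-1/33)*(-670) - 14883)*(-74749) = (335/33 - 14883)*(-74749) = -490804/33*(-74749) = 36687108196/33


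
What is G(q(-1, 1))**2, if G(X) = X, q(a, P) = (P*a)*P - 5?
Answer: 36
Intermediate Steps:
q(a, P) = -5 + a*P**2 (q(a, P) = a*P**2 - 5 = -5 + a*P**2)
G(q(-1, 1))**2 = (-5 - 1*1**2)**2 = (-5 - 1*1)**2 = (-5 - 1)**2 = (-6)**2 = 36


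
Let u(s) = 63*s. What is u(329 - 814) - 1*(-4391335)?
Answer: 4360780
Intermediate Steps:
u(329 - 814) - 1*(-4391335) = 63*(329 - 814) - 1*(-4391335) = 63*(-485) + 4391335 = -30555 + 4391335 = 4360780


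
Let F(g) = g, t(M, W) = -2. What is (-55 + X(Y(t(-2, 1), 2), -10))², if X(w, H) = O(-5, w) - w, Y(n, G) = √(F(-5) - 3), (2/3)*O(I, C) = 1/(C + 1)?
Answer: 49*(832*√2 + 1879*I)/(4*(4*√2 + 7*I)) ≈ 2995.8 + 361.88*I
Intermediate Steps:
O(I, C) = 3/(2*(1 + C)) (O(I, C) = 3/(2*(C + 1)) = 3/(2*(1 + C)))
Y(n, G) = 2*I*√2 (Y(n, G) = √(-5 - 3) = √(-8) = 2*I*√2)
X(w, H) = -w + 3/(2*(1 + w)) (X(w, H) = 3/(2*(1 + w)) - w = -w + 3/(2*(1 + w)))
(-55 + X(Y(t(-2, 1), 2), -10))² = (-55 + (3/2 - 2*I*√2*(1 + 2*I*√2))/(1 + 2*I*√2))²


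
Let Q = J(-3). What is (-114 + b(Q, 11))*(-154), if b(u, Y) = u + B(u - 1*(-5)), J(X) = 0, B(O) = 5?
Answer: 16786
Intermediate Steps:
Q = 0
b(u, Y) = 5 + u (b(u, Y) = u + 5 = 5 + u)
(-114 + b(Q, 11))*(-154) = (-114 + (5 + 0))*(-154) = (-114 + 5)*(-154) = -109*(-154) = 16786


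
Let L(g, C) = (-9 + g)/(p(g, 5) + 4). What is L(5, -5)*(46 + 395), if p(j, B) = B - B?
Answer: -441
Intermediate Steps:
p(j, B) = 0
L(g, C) = -9/4 + g/4 (L(g, C) = (-9 + g)/(0 + 4) = (-9 + g)/4 = (-9 + g)*(1/4) = -9/4 + g/4)
L(5, -5)*(46 + 395) = (-9/4 + (1/4)*5)*(46 + 395) = (-9/4 + 5/4)*441 = -1*441 = -441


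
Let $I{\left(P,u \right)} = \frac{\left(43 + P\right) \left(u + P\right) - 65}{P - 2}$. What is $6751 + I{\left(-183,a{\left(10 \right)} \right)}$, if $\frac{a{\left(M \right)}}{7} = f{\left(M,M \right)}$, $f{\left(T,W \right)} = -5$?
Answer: $\frac{243696}{37} \approx 6586.4$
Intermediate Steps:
$a{\left(M \right)} = -35$ ($a{\left(M \right)} = 7 \left(-5\right) = -35$)
$I{\left(P,u \right)} = \frac{-65 + \left(43 + P\right) \left(P + u\right)}{-2 + P}$ ($I{\left(P,u \right)} = \frac{\left(43 + P\right) \left(P + u\right) - 65}{-2 + P} = \frac{-65 + \left(43 + P\right) \left(P + u\right)}{-2 + P}$)
$6751 + I{\left(-183,a{\left(10 \right)} \right)} = 6751 + \frac{-65 + \left(-183\right)^{2} + 43 \left(-183\right) + 43 \left(-35\right) - -6405}{-2 - 183} = 6751 + \frac{-65 + 33489 - 7869 - 1505 + 6405}{-185} = 6751 - \frac{6091}{37} = \frac{243696}{37}$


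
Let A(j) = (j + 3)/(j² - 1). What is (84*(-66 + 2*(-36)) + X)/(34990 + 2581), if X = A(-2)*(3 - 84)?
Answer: -11619/37571 ≈ -0.30925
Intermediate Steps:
A(j) = (3 + j)/(-1 + j²)
X = -27 (X = ((3 - 2)/(-1 + (-2)²))*(3 - 84) = (1/(-1 + 4))*(-81) = (1/3)*(-81) = ((⅓)*1)*(-81) = (⅓)*(-81) = -27)
(84*(-66 + 2*(-36)) + X)/(34990 + 2581) = (84*(-66 + 2*(-36)) - 27)/(34990 + 2581) = (84*(-66 - 72) - 27)/37571 = (84*(-138) - 27)*(1/37571) = (-11592 - 27)*(1/37571) = -11619*1/37571 = -11619/37571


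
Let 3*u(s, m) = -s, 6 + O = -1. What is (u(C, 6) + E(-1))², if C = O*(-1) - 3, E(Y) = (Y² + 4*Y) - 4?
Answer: 625/9 ≈ 69.444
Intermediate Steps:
O = -7 (O = -6 - 1 = -7)
E(Y) = -4 + Y² + 4*Y
C = 4 (C = -7*(-1) - 3 = 7 - 3 = 4)
u(s, m) = -s/3 (u(s, m) = (-s)/3 = -s/3)
(u(C, 6) + E(-1))² = (-⅓*4 + (-4 + (-1)² + 4*(-1)))² = (-4/3 + (-4 + 1 - 4))² = (-4/3 - 7)² = (-25/3)² = 625/9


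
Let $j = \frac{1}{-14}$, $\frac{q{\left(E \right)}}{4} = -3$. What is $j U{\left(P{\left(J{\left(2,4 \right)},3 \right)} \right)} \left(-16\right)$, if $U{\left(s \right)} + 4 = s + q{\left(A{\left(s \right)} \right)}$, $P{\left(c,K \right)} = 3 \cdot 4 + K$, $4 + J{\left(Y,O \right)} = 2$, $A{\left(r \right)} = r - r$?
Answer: $- \frac{8}{7} \approx -1.1429$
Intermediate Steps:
$A{\left(r \right)} = 0$
$J{\left(Y,O \right)} = -2$ ($J{\left(Y,O \right)} = -4 + 2 = -2$)
$q{\left(E \right)} = -12$ ($q{\left(E \right)} = 4 \left(-3\right) = -12$)
$P{\left(c,K \right)} = 12 + K$
$j = - \frac{1}{14} \approx -0.071429$
$U{\left(s \right)} = -16 + s$ ($U{\left(s \right)} = -4 + \left(s - 12\right) = -4 + \left(-12 + s\right) = -16 + s$)
$j U{\left(P{\left(J{\left(2,4 \right)},3 \right)} \right)} \left(-16\right) = - \frac{-16 + \left(12 + 3\right)}{14} \left(-16\right) = - \frac{-16 + 15}{14} \left(-16\right) = \left(- \frac{1}{14}\right) \left(-1\right) \left(-16\right) = \frac{1}{14} \left(-16\right) = - \frac{8}{7}$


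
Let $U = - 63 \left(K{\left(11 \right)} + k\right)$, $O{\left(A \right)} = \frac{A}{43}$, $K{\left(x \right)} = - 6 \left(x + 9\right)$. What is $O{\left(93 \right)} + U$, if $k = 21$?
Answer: $\frac{268284}{43} \approx 6239.2$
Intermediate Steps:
$K{\left(x \right)} = -54 - 6 x$ ($K{\left(x \right)} = - 6 \left(9 + x\right) = -54 - 6 x$)
$O{\left(A \right)} = \frac{A}{43}$ ($O{\left(A \right)} = A \frac{1}{43} = \frac{A}{43}$)
$U = 6237$ ($U = - 63 \left(\left(-54 - 66\right) + 21\right) = - 63 \left(-120 + 21\right) = \left(-63\right) \left(-99\right) = 6237$)
$O{\left(93 \right)} + U = \frac{1}{43} \cdot 93 + 6237 = \frac{93}{43} + 6237 = \frac{268284}{43}$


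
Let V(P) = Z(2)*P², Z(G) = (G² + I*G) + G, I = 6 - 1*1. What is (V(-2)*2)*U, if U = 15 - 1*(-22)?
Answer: 4736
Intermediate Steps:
I = 5 (I = 6 - 1 = 5)
Z(G) = G² + 6*G (Z(G) = (G² + 5*G) + G = G² + 6*G)
V(P) = 16*P² (V(P) = (2*(6 + 2))*P² = (2*8)*P² = 16*P²)
U = 37 (U = 15 + 22 = 37)
(V(-2)*2)*U = ((16*(-2)²)*2)*37 = ((16*4)*2)*37 = (64*2)*37 = 128*37 = 4736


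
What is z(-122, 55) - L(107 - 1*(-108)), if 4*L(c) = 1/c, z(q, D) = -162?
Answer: -139321/860 ≈ -162.00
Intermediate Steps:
L(c) = 1/(4*c)
z(-122, 55) - L(107 - 1*(-108)) = -162 - 1/(4*(107 - 1*(-108))) = -162 - 1/(4*(107 + 108)) = -162 - 1/(4*215) = -162 - 1*1/860 = -162 - 1/860 = -139321/860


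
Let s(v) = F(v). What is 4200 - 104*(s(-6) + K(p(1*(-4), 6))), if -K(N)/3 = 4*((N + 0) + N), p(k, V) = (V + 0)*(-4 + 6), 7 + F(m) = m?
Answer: 35504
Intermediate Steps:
F(m) = -7 + m
p(k, V) = 2*V (p(k, V) = V*2 = 2*V)
s(v) = -7 + v
K(N) = -24*N (K(N) = -12*((N + 0) + N) = -12*(N + N) = -12*2*N = -24*N)
4200 - 104*(s(-6) + K(p(1*(-4), 6))) = 4200 - 104*((-7 - 6) - 48*6) = 4200 - 104*(-13 - 24*12) = 4200 - 104*(-13 - 288) = 4200 - 104*(-301) = 4200 - 1*(-31304) = 4200 + 31304 = 35504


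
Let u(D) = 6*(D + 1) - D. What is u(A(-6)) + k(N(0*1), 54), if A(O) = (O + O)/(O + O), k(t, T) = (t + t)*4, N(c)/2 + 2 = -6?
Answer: -117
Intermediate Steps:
N(c) = -16 (N(c) = -4 + 2*(-6) = -4 - 12 = -16)
k(t, T) = 8*t (k(t, T) = (2*t)*4 = 8*t)
A(O) = 1 (A(O) = (2*O)/((2*O)) = (2*O)*(1/(2*O)) = 1)
u(D) = 6 + 5*D (u(D) = 6*(1 + D) - D = (6 + 6*D) - D = 6 + 5*D)
u(A(-6)) + k(N(0*1), 54) = (6 + 5*1) + 8*(-16) = (6 + 5) - 128 = 11 - 128 = -117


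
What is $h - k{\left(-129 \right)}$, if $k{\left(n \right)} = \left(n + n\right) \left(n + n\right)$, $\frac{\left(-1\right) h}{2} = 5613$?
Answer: $-77790$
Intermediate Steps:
$h = -11226$ ($h = \left(-2\right) 5613 = -11226$)
$k{\left(n \right)} = 4 n^{2}$ ($k{\left(n \right)} = 2 n 2 n = 4 n^{2}$)
$h - k{\left(-129 \right)} = -11226 - 4 \left(-129\right)^{2} = -11226 - 4 \cdot 16641 = -11226 - 66564 = -77790$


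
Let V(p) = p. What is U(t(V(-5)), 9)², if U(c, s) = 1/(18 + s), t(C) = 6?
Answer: 1/729 ≈ 0.0013717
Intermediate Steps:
U(t(V(-5)), 9)² = (1/(18 + 9))² = (1/27)² = 1/729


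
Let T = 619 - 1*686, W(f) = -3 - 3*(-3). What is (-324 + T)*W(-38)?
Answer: -2346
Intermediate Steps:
W(f) = 6 (W(f) = -3 + 9 = 6)
T = -67 (T = 619 - 686 = -67)
(-324 + T)*W(-38) = (-324 - 67)*6 = -391*6 = -2346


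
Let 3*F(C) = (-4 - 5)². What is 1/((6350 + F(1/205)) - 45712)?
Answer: -1/39335 ≈ -2.5423e-5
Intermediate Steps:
F(C) = 27 (F(C) = (-4 - 5)²/3 = (⅓)*(-9)² = (⅓)*81 = 27)
1/((6350 + F(1/205)) - 45712) = 1/((6350 + 27) - 45712) = 1/(6377 - 45712) = 1/(-39335) = -1/39335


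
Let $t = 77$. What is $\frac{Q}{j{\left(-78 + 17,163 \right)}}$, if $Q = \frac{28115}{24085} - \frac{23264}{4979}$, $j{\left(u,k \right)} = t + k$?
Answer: $- \frac{84065771}{5756122320} \approx -0.014605$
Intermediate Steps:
$j{\left(u,k \right)} = 77 + k$
$Q = - \frac{84065771}{23983843}$ ($Q = 28115 \cdot \frac{1}{24085} - \frac{23264}{4979} = \frac{5623}{4817} - \frac{23264}{4979} = - \frac{84065771}{23983843} \approx -3.5051$)
$\frac{Q}{j{\left(-78 + 17,163 \right)}} = - \frac{84065771}{23983843 \left(77 + 163\right)} = - \frac{84065771}{23983843 \cdot 240} = \left(- \frac{84065771}{23983843}\right) \frac{1}{240} = - \frac{84065771}{5756122320}$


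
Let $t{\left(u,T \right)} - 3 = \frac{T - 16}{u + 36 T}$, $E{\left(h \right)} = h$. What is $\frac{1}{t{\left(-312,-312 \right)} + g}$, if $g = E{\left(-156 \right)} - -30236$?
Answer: $\frac{1443}{43409810} \approx 3.3241 \cdot 10^{-5}$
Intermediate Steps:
$t{\left(u,T \right)} = 3 + \frac{-16 + T}{u + 36 T}$ ($t{\left(u,T \right)} = 3 + \frac{T - 16}{u + 36 T} = 3 + \frac{-16 + T}{u + 36 T}$)
$g = 30080$ ($g = -156 - -30236 = -156 + 30236 = 30080$)
$\frac{1}{t{\left(-312,-312 \right)} + g} = \frac{1}{\frac{-16 + 3 \left(-312\right) + 109 \left(-312\right)}{-312 + 36 \left(-312\right)} + 30080} = \frac{1}{\frac{-16 - 936 - 34008}{-312 - 11232} + 30080} = \frac{1}{\frac{1}{-11544} \left(-34960\right) + 30080} = \frac{1}{\left(- \frac{1}{11544}\right) \left(-34960\right) + 30080} = \frac{1}{\frac{4370}{1443} + 30080} = \frac{1}{\frac{43409810}{1443}} = \frac{1443}{43409810}$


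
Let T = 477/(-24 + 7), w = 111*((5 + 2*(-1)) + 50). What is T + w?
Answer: 99534/17 ≈ 5854.9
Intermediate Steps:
w = 5883 (w = 111*((5 - 2) + 50) = 111*(3 + 50) = 111*53 = 5883)
T = -477/17 (T = 477/(-17) = -1/17*477 = -477/17 ≈ -28.059)
T + w = -477/17 + 5883 = 99534/17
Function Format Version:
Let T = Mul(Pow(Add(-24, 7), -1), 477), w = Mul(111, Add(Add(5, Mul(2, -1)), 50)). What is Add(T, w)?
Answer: Rational(99534, 17) ≈ 5854.9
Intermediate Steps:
w = 5883 (w = Mul(111, Add(Add(5, -2), 50)) = Mul(111, Add(3, 50)) = Mul(111, 53) = 5883)
T = Rational(-477, 17) (T = Mul(Pow(-17, -1), 477) = Mul(Rational(-1, 17), 477) = Rational(-477, 17) ≈ -28.059)
Add(T, w) = Add(Rational(-477, 17), 5883) = Rational(99534, 17)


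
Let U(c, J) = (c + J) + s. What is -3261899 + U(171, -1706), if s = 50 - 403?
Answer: -3263787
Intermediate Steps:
s = -353
U(c, J) = -353 + J + c (U(c, J) = (c + J) - 353 = (J + c) - 353 = -353 + J + c)
-3261899 + U(171, -1706) = -3261899 + (-353 - 1706 + 171) = -3261899 - 1888 = -3263787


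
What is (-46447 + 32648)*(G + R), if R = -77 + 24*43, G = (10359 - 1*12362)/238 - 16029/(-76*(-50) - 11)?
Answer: -1302928474251/100198 ≈ -1.3004e+7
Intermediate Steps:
G = -1267141/100198 (G = (10359 - 12362)*(1/238) - 16029/(3800 - 11) = -2003*1/238 - 16029/3789 = -2003/238 - 16029*1/3789 = -2003/238 - 1781/421 = -1267141/100198 ≈ -12.646)
R = 955 (R = -77 + 1032 = 955)
(-46447 + 32648)*(G + R) = (-46447 + 32648)*(-1267141/100198 + 955) = -13799*94421949/100198 = -1302928474251/100198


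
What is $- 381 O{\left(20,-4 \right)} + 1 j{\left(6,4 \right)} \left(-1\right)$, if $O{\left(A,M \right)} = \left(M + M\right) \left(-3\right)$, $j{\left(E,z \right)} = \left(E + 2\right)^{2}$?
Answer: $-9208$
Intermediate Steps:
$j{\left(E,z \right)} = \left(2 + E\right)^{2}$
$O{\left(A,M \right)} = - 6 M$ ($O{\left(A,M \right)} = 2 M \left(-3\right) = - 6 M$)
$- 381 O{\left(20,-4 \right)} + 1 j{\left(6,4 \right)} \left(-1\right) = - 381 \left(\left(-6\right) \left(-4\right)\right) + 1 \left(2 + 6\right)^{2} \left(-1\right) = \left(-381\right) 24 + 1 \cdot 8^{2} \left(-1\right) = -9144 + 1 \cdot 64 \left(-1\right) = -9144 + 64 \left(-1\right) = -9144 - 64 = -9208$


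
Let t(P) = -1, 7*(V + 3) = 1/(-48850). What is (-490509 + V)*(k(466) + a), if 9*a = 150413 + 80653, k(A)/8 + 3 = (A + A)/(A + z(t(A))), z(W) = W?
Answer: -142986795744706079/11357625 ≈ -1.2589e+10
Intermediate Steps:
V = -1025851/341950 (V = -3 + (⅐)/(-48850) = -3 + (⅐)*(-1/48850) = -3 - 1/341950 = -1025851/341950 ≈ -3.0000)
k(A) = -24 + 16*A/(-1 + A) (k(A) = -24 + 8*((A + A)/(A - 1)) = -24 + 8*((2*A)/(-1 + A)) = -24 + 8*(2*A/(-1 + A)) = -24 + 16*A/(-1 + A))
a = 25674 (a = (150413 + 80653)/9 = (⅑)*231066 = 25674)
(-490509 + V)*(k(466) + a) = (-490509 - 1025851/341950)*(8*(3 - 1*466)/(-1 + 466) + 25674) = -167730578401*(8*(3 - 466)/465 + 25674)/341950 = -167730578401*(8*(1/465)*(-463) + 25674)/341950 = -167730578401*(-3704/465 + 25674)/341950 = -167730578401/341950*11934706/465 = -142986795744706079/11357625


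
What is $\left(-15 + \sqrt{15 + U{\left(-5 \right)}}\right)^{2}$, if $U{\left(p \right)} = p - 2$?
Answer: $233 - 60 \sqrt{2} \approx 148.15$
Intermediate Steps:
$U{\left(p \right)} = -2 + p$
$\left(-15 + \sqrt{15 + U{\left(-5 \right)}}\right)^{2} = \left(-15 + \sqrt{15 - 7}\right)^{2} = \left(-15 + \sqrt{8}\right)^{2} = \left(-15 + 2 \sqrt{2}\right)^{2}$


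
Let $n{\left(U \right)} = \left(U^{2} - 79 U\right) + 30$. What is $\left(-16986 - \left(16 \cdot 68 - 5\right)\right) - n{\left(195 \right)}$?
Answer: $-40719$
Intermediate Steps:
$n{\left(U \right)} = 30 + U^{2} - 79 U$
$\left(-16986 - \left(16 \cdot 68 - 5\right)\right) - n{\left(195 \right)} = \left(-16986 - \left(16 \cdot 68 - 5\right)\right) - \left(30 + 195^{2} - 15405\right) = \left(-16986 - \left(1088 - 5\right)\right) - \left(30 + 38025 - 15405\right) = \left(-16986 - 1083\right) - 22650 = -18069 - 22650 = -40719$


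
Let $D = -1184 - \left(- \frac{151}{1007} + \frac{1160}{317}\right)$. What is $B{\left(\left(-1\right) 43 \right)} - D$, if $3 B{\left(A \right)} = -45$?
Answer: $\frac{374287264}{319219} \approx 1172.5$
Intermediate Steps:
$B{\left(A \right)} = -15$ ($B{\left(A \right)} = \frac{1}{3} \left(-45\right) = -15$)
$D = - \frac{379075549}{319219}$ ($D = -1184 - \frac{1120253}{319219} = - \frac{379075549}{319219} \approx -1187.5$)
$B{\left(\left(-1\right) 43 \right)} - D = -15 - - \frac{379075549}{319219} = -15 + \frac{379075549}{319219} = \frac{374287264}{319219}$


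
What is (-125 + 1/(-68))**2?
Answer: 72267001/4624 ≈ 15629.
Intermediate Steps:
(-125 + 1/(-68))**2 = (-125 - 1/68)**2 = (-8501/68)**2 = 72267001/4624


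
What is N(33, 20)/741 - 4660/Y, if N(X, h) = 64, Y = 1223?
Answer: -3374788/906243 ≈ -3.7239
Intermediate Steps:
N(33, 20)/741 - 4660/Y = 64/741 - 4660/1223 = -3374788/906243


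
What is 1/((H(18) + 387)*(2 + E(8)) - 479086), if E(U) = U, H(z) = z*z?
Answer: -1/471976 ≈ -2.1188e-6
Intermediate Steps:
H(z) = z**2
1/((H(18) + 387)*(2 + E(8)) - 479086) = 1/((18**2 + 387)*(2 + 8) - 479086) = 1/((324 + 387)*10 - 479086) = 1/(711*10 - 479086) = 1/(7110 - 479086) = 1/(-471976) = -1/471976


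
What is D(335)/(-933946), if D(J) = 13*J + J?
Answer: -2345/466973 ≈ -0.0050217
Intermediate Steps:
D(J) = 14*J
D(335)/(-933946) = (14*335)/(-933946) = 4690*(-1/933946) = -2345/466973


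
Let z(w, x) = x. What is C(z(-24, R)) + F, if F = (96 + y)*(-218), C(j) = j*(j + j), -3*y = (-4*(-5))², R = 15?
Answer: 25766/3 ≈ 8588.7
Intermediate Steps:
y = -400/3 (y = -(-4*(-5))²/3 = -⅓*20² = -⅓*400 = -400/3 ≈ -133.33)
C(j) = 2*j² (C(j) = j*(2*j) = 2*j²)
F = 24416/3 (F = (96 - 400/3)*(-218) = -112/3*(-218) = 24416/3 ≈ 8138.7)
C(z(-24, R)) + F = 2*15² + 24416/3 = 2*225 + 24416/3 = 450 + 24416/3 = 25766/3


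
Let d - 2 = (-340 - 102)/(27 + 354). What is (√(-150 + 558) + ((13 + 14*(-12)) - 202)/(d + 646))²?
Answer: 24798638038017/60735630916 - 272034*√102/123223 ≈ 386.01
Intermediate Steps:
d = 320/381 (d = 2 + (-340 - 102)/(27 + 354) = 2 - 442/381 = 320/381 ≈ 0.83990)
(√(-150 + 558) + ((13 + 14*(-12)) - 202)/(d + 646))² = (√(-150 + 558) + ((13 + 14*(-12)) - 202)/(320/381 + 646))² = (√408 + ((13 - 168) - 202)/(246446/381))² = (2*√102 + (-155 - 202)*(381/246446))² = (2*√102 - 357*381/246446)² = (2*√102 - 136017/246446)² = (-136017/246446 + 2*√102)²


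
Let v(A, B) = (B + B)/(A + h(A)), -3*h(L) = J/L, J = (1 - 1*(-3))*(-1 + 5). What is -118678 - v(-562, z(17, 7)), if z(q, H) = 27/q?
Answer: -477909518593/4026943 ≈ -1.1868e+5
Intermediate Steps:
J = 16 (J = (1 + 3)*4 = 4*4 = 16)
h(L) = -16/(3*L)
v(A, B) = 2*B/(A - 16/(3*A)) (v(A, B) = (B + B)/(A - 16/(3*A)) = (2*B)/(A - 16/(3*A)) = 2*B/(A - 16/(3*A)))
-118678 - v(-562, z(17, 7)) = -118678 - 6*(-562)*27/17/(-16 + 3*(-562)²) = -118678 - 6*(-562)*27*(1/17)/(-16 + 3*315844) = -118678 - 6*(-562)*27/(17*(-16 + 947532)) = -118678 - 6*(-562)*27/(17*947516) = -118678 - 1*(-22761/4026943) = -118678 + 22761/4026943 = -477909518593/4026943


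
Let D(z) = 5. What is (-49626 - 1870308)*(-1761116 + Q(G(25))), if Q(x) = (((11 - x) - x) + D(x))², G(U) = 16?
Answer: 3380734983240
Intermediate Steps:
Q(x) = (16 - 2*x)² (Q(x) = (((11 - x) - x) + 5)² = ((11 - 2*x) + 5)² = (16 - 2*x)²)
(-49626 - 1870308)*(-1761116 + Q(G(25))) = (-49626 - 1870308)*(-1761116 + 4*(8 - 1*16)²) = -1919934*(-1761116 + 4*(8 - 16)²) = -1919934*(-1761116 + 4*(-8)²) = -1919934*(-1761116 + 4*64) = -1919934*(-1761116 + 256) = -1919934*(-1760860) = 3380734983240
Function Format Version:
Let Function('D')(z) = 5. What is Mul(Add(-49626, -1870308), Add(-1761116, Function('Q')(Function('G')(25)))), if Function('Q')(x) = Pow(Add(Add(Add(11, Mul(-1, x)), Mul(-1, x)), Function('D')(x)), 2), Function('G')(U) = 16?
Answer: 3380734983240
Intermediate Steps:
Function('Q')(x) = Pow(Add(16, Mul(-2, x)), 2) (Function('Q')(x) = Pow(Add(Add(Add(11, Mul(-1, x)), Mul(-1, x)), 5), 2) = Pow(Add(Add(11, Mul(-2, x)), 5), 2) = Pow(Add(16, Mul(-2, x)), 2))
Mul(Add(-49626, -1870308), Add(-1761116, Function('Q')(Function('G')(25)))) = Mul(Add(-49626, -1870308), Add(-1761116, Mul(4, Pow(Add(8, Mul(-1, 16)), 2)))) = Mul(-1919934, Add(-1761116, Mul(4, Pow(Add(8, -16), 2)))) = Mul(-1919934, Add(-1761116, Mul(4, Pow(-8, 2)))) = Mul(-1919934, Add(-1761116, Mul(4, 64))) = Mul(-1919934, Add(-1761116, 256)) = Mul(-1919934, -1760860) = 3380734983240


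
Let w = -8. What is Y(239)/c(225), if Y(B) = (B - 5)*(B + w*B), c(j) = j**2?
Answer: -43498/5625 ≈ -7.7330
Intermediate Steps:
Y(B) = -7*B*(-5 + B) (Y(B) = (B - 5)*(B - 8*B) = (-5 + B)*(-7*B) = -7*B*(-5 + B))
Y(239)/c(225) = (7*239*(5 - 1*239))/(225**2) = (7*239*(5 - 239))/50625 = (7*239*(-234))*(1/50625) = -391482*1/50625 = -43498/5625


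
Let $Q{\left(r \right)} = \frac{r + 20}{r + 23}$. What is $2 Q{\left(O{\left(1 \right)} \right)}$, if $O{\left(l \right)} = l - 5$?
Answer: $\frac{32}{19} \approx 1.6842$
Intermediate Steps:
$O{\left(l \right)} = -5 + l$ ($O{\left(l \right)} = l - 5 = -5 + l$)
$Q{\left(r \right)} = \frac{20 + r}{23 + r}$
$2 Q{\left(O{\left(1 \right)} \right)} = 2 \frac{20 + \left(-5 + 1\right)}{23 + \left(-5 + 1\right)} = 2 \frac{20 - 4}{23 - 4} = 2 \cdot \frac{1}{19} \cdot 16 = 2 \cdot \frac{16}{19} = \frac{32}{19}$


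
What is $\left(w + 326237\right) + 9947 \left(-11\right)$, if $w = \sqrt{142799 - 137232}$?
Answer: $216820 + \sqrt{5567} \approx 2.1689 \cdot 10^{5}$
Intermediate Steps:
$w = \sqrt{5567} \approx 74.612$
$\left(w + 326237\right) + 9947 \left(-11\right) = \left(\sqrt{5567} + 326237\right) + 9947 \left(-11\right) = \left(326237 + \sqrt{5567}\right) - 109417 = 216820 + \sqrt{5567}$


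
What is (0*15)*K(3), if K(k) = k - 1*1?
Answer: 0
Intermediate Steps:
K(k) = -1 + k (K(k) = k - 1 = -1 + k)
(0*15)*K(3) = (0*15)*(-1 + 3) = 0*2 = 0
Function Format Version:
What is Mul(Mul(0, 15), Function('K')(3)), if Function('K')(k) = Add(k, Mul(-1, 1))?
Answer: 0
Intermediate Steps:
Function('K')(k) = Add(-1, k) (Function('K')(k) = Add(k, -1) = Add(-1, k))
Mul(Mul(0, 15), Function('K')(3)) = Mul(Mul(0, 15), Add(-1, 3)) = Mul(0, 2) = 0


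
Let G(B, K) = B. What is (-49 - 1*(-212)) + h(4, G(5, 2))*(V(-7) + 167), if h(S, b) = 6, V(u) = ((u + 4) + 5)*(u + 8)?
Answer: 1177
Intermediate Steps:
V(u) = (8 + u)*(9 + u) (V(u) = ((4 + u) + 5)*(8 + u) = (9 + u)*(8 + u) = (8 + u)*(9 + u))
(-49 - 1*(-212)) + h(4, G(5, 2))*(V(-7) + 167) = (-49 - 1*(-212)) + 6*((72 + (-7)² + 17*(-7)) + 167) = (-49 + 212) + 6*((72 + 49 - 119) + 167) = 163 + 6*(2 + 167) = 163 + 6*169 = 163 + 1014 = 1177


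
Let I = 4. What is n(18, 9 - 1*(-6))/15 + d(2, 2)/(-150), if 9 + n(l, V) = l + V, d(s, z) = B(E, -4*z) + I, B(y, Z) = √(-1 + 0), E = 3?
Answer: 118/75 - I/150 ≈ 1.5733 - 0.0066667*I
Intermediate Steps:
B(y, Z) = I (B(y, Z) = √(-1) = I)
d(s, z) = 4 + I (d(s, z) = I + 4 = 4 + I)
n(l, V) = -9 + V + l (n(l, V) = -9 + (l + V) = -9 + (V + l) = -9 + V + l)
n(18, 9 - 1*(-6))/15 + d(2, 2)/(-150) = (-9 + (9 - 1*(-6)) + 18)/15 + (4 + I)/(-150) = (-9 + (9 + 6) + 18)*(1/15) + (4 + I)*(-1/150) = (-9 + 15 + 18)*(1/15) + (-2/75 - I/150) = 24*(1/15) + (-2/75 - I/150) = 8/5 + (-2/75 - I/150) = 118/75 - I/150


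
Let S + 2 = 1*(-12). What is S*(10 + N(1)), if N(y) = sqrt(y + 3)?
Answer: -168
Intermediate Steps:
S = -14 (S = -2 + 1*(-12) = -2 - 12 = -14)
N(y) = sqrt(3 + y)
S*(10 + N(1)) = -14*(10 + sqrt(3 + 1)) = -14*(10 + sqrt(4)) = -14*(10 + 2) = -14*12 = -168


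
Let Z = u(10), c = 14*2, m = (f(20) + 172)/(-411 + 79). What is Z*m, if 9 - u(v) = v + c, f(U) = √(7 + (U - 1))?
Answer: 1247/83 + 29*√26/332 ≈ 15.469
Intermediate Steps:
f(U) = √(6 + U) (f(U) = √(7 + (-1 + U)) = √(6 + U))
m = -43/83 - √26/332 (m = (√(6 + 20) + 172)/(-411 + 79) = (√26 + 172)/(-332) = (172 + √26)*(-1/332) = -43/83 - √26/332 ≈ -0.53343)
c = 28
u(v) = -19 - v (u(v) = 9 - (v + 28) = 9 - (28 + v) = 9 + (-28 - v) = -19 - v)
Z = -29 (Z = -19 - 1*10 = -19 - 10 = -29)
Z*m = -29*(-43/83 - √26/332) = 1247/83 + 29*√26/332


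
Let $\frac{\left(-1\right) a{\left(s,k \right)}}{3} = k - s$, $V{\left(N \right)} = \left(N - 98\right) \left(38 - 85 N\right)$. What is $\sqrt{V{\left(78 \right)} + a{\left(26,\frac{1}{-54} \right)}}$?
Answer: $\frac{5 \sqrt{189962}}{6} \approx 363.21$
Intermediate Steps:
$V{\left(N \right)} = \left(-98 + N\right) \left(38 - 85 N\right)$
$a{\left(s,k \right)} = - 3 k + 3 s$ ($a{\left(s,k \right)} = - 3 \left(k - s\right) = - 3 k + 3 s$)
$\sqrt{V{\left(78 \right)} + a{\left(26,\frac{1}{-54} \right)}} = \sqrt{\left(-3724 - 85 \cdot 78^{2} + 8368 \cdot 78\right) + \left(- \frac{3}{-54} + 3 \cdot 26\right)} = \sqrt{\left(-3724 - 517140 + 652704\right) + \left(\left(-3\right) \left(- \frac{1}{54}\right) + 78\right)} = \sqrt{\left(-3724 - 517140 + 652704\right) + \left(\frac{1}{18} + 78\right)} = \sqrt{131840 + \frac{1405}{18}} = \sqrt{\frac{2374525}{18}} = \frac{5 \sqrt{189962}}{6}$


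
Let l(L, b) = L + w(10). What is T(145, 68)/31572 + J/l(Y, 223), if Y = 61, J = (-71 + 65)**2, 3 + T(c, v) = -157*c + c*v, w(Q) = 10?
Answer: 55031/560403 ≈ 0.098199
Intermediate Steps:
T(c, v) = -3 - 157*c + c*v (T(c, v) = -3 + (-157*c + c*v) = -3 - 157*c + c*v)
J = 36 (J = (-6)**2 = 36)
l(L, b) = 10 + L (l(L, b) = L + 10 = 10 + L)
T(145, 68)/31572 + J/l(Y, 223) = (-3 - 157*145 + 145*68)/31572 + 36/(10 + 61) = (-3 - 22765 + 9860)*(1/31572) + 36/71 = -12908*1/31572 + 36*(1/71) = -3227/7893 + 36/71 = 55031/560403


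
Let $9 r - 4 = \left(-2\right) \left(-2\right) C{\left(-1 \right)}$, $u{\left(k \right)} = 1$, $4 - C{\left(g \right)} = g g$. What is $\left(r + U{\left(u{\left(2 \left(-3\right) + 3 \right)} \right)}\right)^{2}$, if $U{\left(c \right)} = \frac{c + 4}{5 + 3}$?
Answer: $\frac{29929}{5184} \approx 5.7733$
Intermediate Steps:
$C{\left(g \right)} = 4 - g^{2}$ ($C{\left(g \right)} = 4 - g g = 4 - g^{2}$)
$U{\left(c \right)} = \frac{1}{2} + \frac{c}{8}$ ($U{\left(c \right)} = \frac{4 + c}{8} = \left(4 + c\right) \frac{1}{8} = \frac{1}{2} + \frac{c}{8}$)
$r = \frac{16}{9}$ ($r = \frac{4}{9} + \frac{\left(-2\right) \left(-2\right) \left(4 - \left(-1\right)^{2}\right)}{9} = \frac{4}{9} + \frac{4 \left(4 - 1\right)}{9} = \frac{4}{9} + \frac{4 \cdot 3}{9} = \frac{4}{9} + \frac{1}{9} \cdot 12 = \frac{4}{9} + \frac{4}{3} = \frac{16}{9} \approx 1.7778$)
$\left(r + U{\left(u{\left(2 \left(-3\right) + 3 \right)} \right)}\right)^{2} = \left(\frac{16}{9} + \left(\frac{1}{2} + \frac{1}{8} \cdot 1\right)\right)^{2} = \left(\frac{16}{9} + \left(\frac{1}{2} + \frac{1}{8}\right)\right)^{2} = \left(\frac{16}{9} + \frac{5}{8}\right)^{2} = \left(\frac{173}{72}\right)^{2} = \frac{29929}{5184}$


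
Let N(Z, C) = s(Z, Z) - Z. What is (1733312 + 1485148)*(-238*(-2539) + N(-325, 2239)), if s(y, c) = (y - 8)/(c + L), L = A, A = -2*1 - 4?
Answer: 644095112115000/331 ≈ 1.9459e+12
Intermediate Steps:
A = -6 (A = -2 - 4 = -6)
L = -6
s(y, c) = (-8 + y)/(-6 + c) (s(y, c) = (y - 8)/(c - 6) = (-8 + y)/(-6 + c))
N(Z, C) = -Z + (-8 + Z)/(-6 + Z) (N(Z, C) = (-8 + Z)/(-6 + Z) - Z = -Z + (-8 + Z)/(-6 + Z))
(1733312 + 1485148)*(-238*(-2539) + N(-325, 2239)) = (1733312 + 1485148)*(-238*(-2539) + (-8 - 325 - 1*(-325)*(-6 - 325))/(-6 - 325)) = 3218460*(604282 + (-8 - 325 - 1*(-325)*(-331))/(-331)) = 3218460*(604282 - (-8 - 325 - 107575)/331) = 3218460*(604282 - 1/331*(-107908)) = 3218460*(604282 + 107908/331) = 3218460*(200125250/331) = 644095112115000/331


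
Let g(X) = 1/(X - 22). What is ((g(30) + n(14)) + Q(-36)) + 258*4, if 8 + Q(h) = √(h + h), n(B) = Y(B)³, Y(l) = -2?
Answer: 8129/8 + 6*I*√2 ≈ 1016.1 + 8.4853*I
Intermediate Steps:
g(X) = 1/(-22 + X)
n(B) = -8 (n(B) = (-2)³ = -8)
Q(h) = -8 + √2*√h (Q(h) = -8 + √(h + h) = -8 + √(2*h) = -8 + √2*√h)
((g(30) + n(14)) + Q(-36)) + 258*4 = ((1/(-22 + 30) - 8) + (-8 + √2*√(-36))) + 258*4 = ((1/8 - 8) + (-8 + √2*(6*I))) + 1032 = ((⅛ - 8) + (-8 + 6*I*√2)) + 1032 = (-63/8 + (-8 + 6*I*√2)) + 1032 = (-127/8 + 6*I*√2) + 1032 = 8129/8 + 6*I*√2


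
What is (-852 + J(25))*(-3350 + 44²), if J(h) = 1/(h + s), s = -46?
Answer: 3614386/3 ≈ 1.2048e+6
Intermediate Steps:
J(h) = 1/(-46 + h) (J(h) = 1/(h - 46) = 1/(-46 + h))
(-852 + J(25))*(-3350 + 44²) = (-852 + 1/(-46 + 25))*(-3350 + 44²) = (-852 + 1/(-21))*(-3350 + 1936) = (-852 - 1/21)*(-1414) = -17893/21*(-1414) = 3614386/3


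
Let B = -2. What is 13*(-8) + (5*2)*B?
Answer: -124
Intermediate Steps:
13*(-8) + (5*2)*B = 13*(-8) + (5*2)*(-2) = -104 + 10*(-2) = -104 - 20 = -124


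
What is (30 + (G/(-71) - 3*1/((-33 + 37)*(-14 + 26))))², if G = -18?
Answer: 1176284209/1290496 ≈ 911.50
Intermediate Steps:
(30 + (G/(-71) - 3*1/((-33 + 37)*(-14 + 26))))² = (30 + (-18/(-71) - 3*1/((-33 + 37)*(-14 + 26))))² = (30 + (-18*(-1/71) - 3/(4*12)))² = (30 + (18/71 - 3/48))² = (30 + (18/71 - 3*1/48))² = (30 + (18/71 - 1/16))² = (30 + 217/1136)² = (34297/1136)² = 1176284209/1290496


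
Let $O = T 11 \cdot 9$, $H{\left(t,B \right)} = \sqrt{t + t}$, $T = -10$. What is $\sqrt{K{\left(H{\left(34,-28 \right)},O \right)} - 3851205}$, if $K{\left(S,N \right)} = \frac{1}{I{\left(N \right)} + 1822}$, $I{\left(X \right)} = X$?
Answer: $\frac{i \sqrt{41654633267}}{104} \approx 1962.4 i$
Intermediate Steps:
$H{\left(t,B \right)} = \sqrt{2} \sqrt{t}$ ($H{\left(t,B \right)} = \sqrt{2 t} = \sqrt{2} \sqrt{t}$)
$O = -990$ ($O = \left(-10\right) 11 \cdot 9 = \left(-110\right) 9 = -990$)
$K{\left(S,N \right)} = \frac{1}{1822 + N}$ ($K{\left(S,N \right)} = \frac{1}{N + 1822} = \frac{1}{1822 + N}$)
$\sqrt{K{\left(H{\left(34,-28 \right)},O \right)} - 3851205} = \sqrt{\frac{1}{1822 - 990} - 3851205} = \sqrt{\frac{1}{832} - 3851205} = \sqrt{- \frac{3204202559}{832}} = \frac{i \sqrt{41654633267}}{104}$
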